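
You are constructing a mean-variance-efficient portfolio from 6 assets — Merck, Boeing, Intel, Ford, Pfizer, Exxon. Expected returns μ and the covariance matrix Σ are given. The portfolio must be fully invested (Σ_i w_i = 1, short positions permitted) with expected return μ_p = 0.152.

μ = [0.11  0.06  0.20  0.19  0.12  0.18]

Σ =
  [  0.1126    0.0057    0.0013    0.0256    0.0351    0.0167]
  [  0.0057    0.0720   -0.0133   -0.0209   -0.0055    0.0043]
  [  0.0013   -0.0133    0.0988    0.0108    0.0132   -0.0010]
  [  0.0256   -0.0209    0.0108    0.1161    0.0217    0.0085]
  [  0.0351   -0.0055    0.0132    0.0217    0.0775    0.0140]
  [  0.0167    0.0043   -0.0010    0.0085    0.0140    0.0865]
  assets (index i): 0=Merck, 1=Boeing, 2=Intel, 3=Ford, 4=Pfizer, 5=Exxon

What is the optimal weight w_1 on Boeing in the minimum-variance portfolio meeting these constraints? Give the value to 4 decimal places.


0.2359

u=Σ⁻¹μ = [0.1101  1.5606  2.0185  1.4761  0.5316  1.7743]
v=Σ⁻¹𝟙 = [2.3831  18.1808  10.7118  8.3647  7.4495  8.2930]
a=μᵀu=1.173089  b=𝟙ᵀu=7.471320  c=𝟙ᵀv=55.382892  D=ac−b²=9.148453
λ₁=(c·0.152−b)/D = (55.382892·0.152−7.471320)/9.148453 = 0.103502
λ₂=(a−b·0.152)/D = (1.173089−7.471320·0.152)/9.148453 = 0.004093
w* = 0.103502·u + 0.004093·v:
  w_0 = 0.103502·0.1101 + 0.004093·2.3831 = 0.0212  (Merck)
  w_1 = 0.103502·1.5606 + 0.004093·18.1808 = 0.2359  (Boeing)
  w_2 = 0.103502·2.0185 + 0.004093·10.7118 = 0.2528  (Intel)
  w_3 = 0.103502·1.4761 + 0.004093·8.3647 = 0.1870  (Ford)
  w_4 = 0.103502·0.5316 + 0.004093·7.4495 = 0.0855  (Pfizer)
  w_5 = 0.103502·1.7743 + 0.004093·8.2930 = 0.2176  (Exxon)
Σw_i=1.0000  μᵀw=0.1520
σ²=wᵀΣw=λ₁·μ_p+λ₂ = 0.103502·0.152 + 0.004093 = 0.019826 ≈ 0.0198


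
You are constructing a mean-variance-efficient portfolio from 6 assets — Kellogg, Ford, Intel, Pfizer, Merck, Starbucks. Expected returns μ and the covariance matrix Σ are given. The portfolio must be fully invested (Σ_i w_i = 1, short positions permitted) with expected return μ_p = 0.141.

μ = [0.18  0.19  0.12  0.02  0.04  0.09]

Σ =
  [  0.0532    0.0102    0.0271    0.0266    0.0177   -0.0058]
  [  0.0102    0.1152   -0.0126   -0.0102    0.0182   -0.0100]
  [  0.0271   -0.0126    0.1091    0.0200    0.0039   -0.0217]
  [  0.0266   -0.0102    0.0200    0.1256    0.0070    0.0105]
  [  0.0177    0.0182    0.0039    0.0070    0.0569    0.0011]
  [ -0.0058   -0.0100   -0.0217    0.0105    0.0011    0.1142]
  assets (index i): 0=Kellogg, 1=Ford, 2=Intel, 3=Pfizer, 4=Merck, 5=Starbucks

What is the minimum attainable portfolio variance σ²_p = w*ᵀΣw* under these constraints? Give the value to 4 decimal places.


g=Σ⁻¹μ = [3.3797  1.6443  0.8611  -0.6224  -0.8825  1.3331]
h=Σ⁻¹𝟙 = [8.0247  8.5678  9.2780  3.9304  11.0018  11.2100]
a=μᵀg=1.096318  b=𝟙ᵀg=5.713258  c=𝟙ᵀh=52.012623  D=ac−b²=24.381060
λ₁=(c·0.141−b)/D = (52.012623·0.141−5.713258)/24.381060 = 0.066466
λ₂=(a−b·0.141)/D = (1.096318−5.713258·0.141)/24.381060 = 0.011925
w* = 0.066466·g + 0.011925·h:
  w_0 = 0.066466·3.3797 + 0.011925·8.0247 = 0.3203  (Kellogg)
  w_1 = 0.066466·1.6443 + 0.011925·8.5678 = 0.2115  (Ford)
  w_2 = 0.066466·0.8611 + 0.011925·9.2780 = 0.1679  (Intel)
  w_3 = 0.066466·-0.6224 + 0.011925·3.9304 = 0.0055  (Pfizer)
  w_4 = 0.066466·-0.8825 + 0.011925·11.0018 = 0.0725  (Merck)
  w_5 = 0.066466·1.3331 + 0.011925·11.2100 = 0.2223  (Starbucks)
Σw_i=1.0000  μᵀw=0.1410
σ²=wᵀΣw=λ₁·μ_p+λ₂ = 0.066466·0.141 + 0.011925 = 0.021297 ≈ 0.0213

0.0213


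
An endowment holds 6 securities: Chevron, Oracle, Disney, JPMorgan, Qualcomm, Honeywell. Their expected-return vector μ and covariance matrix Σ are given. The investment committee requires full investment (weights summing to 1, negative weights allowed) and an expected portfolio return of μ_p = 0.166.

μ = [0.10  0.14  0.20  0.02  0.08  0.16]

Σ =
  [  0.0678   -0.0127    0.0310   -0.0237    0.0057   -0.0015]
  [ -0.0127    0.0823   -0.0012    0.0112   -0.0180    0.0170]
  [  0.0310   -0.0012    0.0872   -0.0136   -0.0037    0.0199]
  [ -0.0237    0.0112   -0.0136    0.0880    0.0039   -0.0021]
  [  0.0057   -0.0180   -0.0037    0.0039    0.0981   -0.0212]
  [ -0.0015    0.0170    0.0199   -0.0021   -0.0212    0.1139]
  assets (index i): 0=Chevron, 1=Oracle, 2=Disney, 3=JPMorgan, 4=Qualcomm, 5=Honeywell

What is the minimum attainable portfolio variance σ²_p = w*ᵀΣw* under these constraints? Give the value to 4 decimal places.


0.0303

x=Σ⁻¹μ = [1.0873  1.9030  1.8266  0.5247  1.3836  1.0831]
y=Σ⁻¹𝟙 = [19.1621  14.2171  5.8180  15.2363  13.1666  8.6251]
a=μᵀx=1.034943  b=𝟙ᵀx=7.808264  c=𝟙ᵀy=76.225155  D=ac−b²=17.919676
λ₁=(c·0.166−b)/D = (76.225155·0.166−7.808264)/17.919676 = 0.270379
λ₂=(a−b·0.166)/D = (1.034943−7.808264·0.166)/17.919676 = -0.014578
w* = 0.270379·x + -0.014578·y:
  w_0 = 0.270379·1.0873 + -0.014578·19.1621 = 0.0146  (Chevron)
  w_1 = 0.270379·1.9030 + -0.014578·14.2171 = 0.3073  (Oracle)
  w_2 = 0.270379·1.8266 + -0.014578·5.8180 = 0.4091  (Disney)
  w_3 = 0.270379·0.5247 + -0.014578·15.2363 = -0.0802  (JPMorgan)
  w_4 = 0.270379·1.3836 + -0.014578·13.1666 = 0.1822  (Qualcomm)
  w_5 = 0.270379·1.0831 + -0.014578·8.6251 = 0.1671  (Honeywell)
Σw_i=1.0000  μᵀw=0.1660
σ²=wᵀΣw=λ₁·μ_p+λ₂ = 0.270379·0.166 + -0.014578 = 0.030305 ≈ 0.0303


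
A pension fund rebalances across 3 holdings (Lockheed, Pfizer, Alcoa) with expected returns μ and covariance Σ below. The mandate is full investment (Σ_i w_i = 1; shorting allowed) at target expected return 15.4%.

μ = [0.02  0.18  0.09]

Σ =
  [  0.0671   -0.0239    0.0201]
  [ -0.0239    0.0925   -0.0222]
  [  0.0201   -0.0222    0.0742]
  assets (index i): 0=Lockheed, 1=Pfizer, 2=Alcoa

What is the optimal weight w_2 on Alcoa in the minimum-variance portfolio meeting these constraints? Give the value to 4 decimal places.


p=Σ⁻¹μ = [0.6685  2.5494  1.7946]
q=Σ⁻¹𝟙 = [17.2584  18.7272  14.4050]
a=μᵀp=0.633773  b=𝟙ᵀp=5.012515  c=𝟙ᵀq=50.390616  D=ac−b²=6.810914
λ₁=(c·0.154−b)/D = (50.390616·0.154−5.012515)/6.810914 = 0.403417
λ₂=(a−b·0.154)/D = (0.633773−5.012515·0.154)/6.810914 = -0.020284
w* = 0.403417·p + -0.020284·q:
  w_0 = 0.403417·0.6685 + -0.020284·17.2584 = -0.0804  (Lockheed)
  w_1 = 0.403417·2.5494 + -0.020284·18.7272 = 0.6486  (Pfizer)
  w_2 = 0.403417·1.7946 + -0.020284·14.4050 = 0.4318  (Alcoa)
Σw_i=1.0000  μᵀw=0.1540
σ²=wᵀΣw=λ₁·μ_p+λ₂ = 0.403417·0.154 + -0.020284 = 0.041842 ≈ 0.0418

0.4318


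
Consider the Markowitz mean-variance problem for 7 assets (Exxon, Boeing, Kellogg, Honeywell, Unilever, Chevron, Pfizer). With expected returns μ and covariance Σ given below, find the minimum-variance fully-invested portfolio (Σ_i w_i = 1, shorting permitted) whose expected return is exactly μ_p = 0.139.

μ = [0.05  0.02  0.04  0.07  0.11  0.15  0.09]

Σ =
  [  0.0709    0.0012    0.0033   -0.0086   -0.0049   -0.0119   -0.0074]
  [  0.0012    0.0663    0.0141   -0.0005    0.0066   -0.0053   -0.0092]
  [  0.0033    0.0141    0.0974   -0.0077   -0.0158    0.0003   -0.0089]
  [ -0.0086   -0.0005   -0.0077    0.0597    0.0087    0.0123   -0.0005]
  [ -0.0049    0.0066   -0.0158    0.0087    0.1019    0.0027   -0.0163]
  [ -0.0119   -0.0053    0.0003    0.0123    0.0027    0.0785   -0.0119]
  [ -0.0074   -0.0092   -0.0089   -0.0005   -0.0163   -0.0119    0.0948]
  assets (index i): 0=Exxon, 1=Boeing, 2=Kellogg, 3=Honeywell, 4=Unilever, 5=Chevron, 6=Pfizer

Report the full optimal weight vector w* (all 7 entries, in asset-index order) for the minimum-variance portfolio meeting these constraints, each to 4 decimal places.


u=Σ⁻¹μ = [1.4097  0.4001  0.7413  0.8292  1.3766  2.2274  1.6885]
v=Σ⁻¹𝟙 = [20.9757  14.8789  12.5134  16.3129  13.0388  16.7875  19.2398]
a=μᵀu=0.803683  b=𝟙ᵀu=8.672774  c=𝟙ᵀv=113.747004  D=ac−b²=16.199510
λ₁=(c·0.139−b)/D = (113.747004·0.139−8.672774)/16.199510 = 0.440634
λ₂=(a−b·0.139)/D = (0.803683−8.672774·0.139)/16.199510 = -0.024805
w* = 0.440634·u + -0.024805·v:
  w_0 = 0.440634·1.4097 + -0.024805·20.9757 = 0.1009  (Exxon)
  w_1 = 0.440634·0.4001 + -0.024805·14.8789 = -0.1928  (Boeing)
  w_2 = 0.440634·0.7413 + -0.024805·12.5134 = 0.0162  (Kellogg)
  w_3 = 0.440634·0.8292 + -0.024805·16.3129 = -0.0393  (Honeywell)
  w_4 = 0.440634·1.3766 + -0.024805·13.0388 = 0.2831  (Unilever)
  w_5 = 0.440634·2.2274 + -0.024805·16.7875 = 0.5651  (Chevron)
  w_6 = 0.440634·1.6885 + -0.024805·19.2398 = 0.2668  (Pfizer)
Σw_i=1.0000  μᵀw=0.1390
σ²=wᵀΣw=λ₁·μ_p+λ₂ = 0.440634·0.139 + -0.024805 = 0.036443 ≈ 0.0364

0.1009  -0.1928  0.0162  -0.0393  0.2831  0.5651  0.2668


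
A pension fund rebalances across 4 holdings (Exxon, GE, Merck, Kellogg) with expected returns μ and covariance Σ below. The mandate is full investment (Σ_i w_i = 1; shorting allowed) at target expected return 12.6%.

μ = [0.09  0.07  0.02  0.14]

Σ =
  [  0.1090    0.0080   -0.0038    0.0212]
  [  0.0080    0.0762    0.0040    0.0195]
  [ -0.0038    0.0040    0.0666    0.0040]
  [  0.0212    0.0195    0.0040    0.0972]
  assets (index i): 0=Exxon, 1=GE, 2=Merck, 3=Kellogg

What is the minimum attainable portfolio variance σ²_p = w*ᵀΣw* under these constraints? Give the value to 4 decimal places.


0.0644

g=Σ⁻¹μ = [0.5605  0.5407  0.2277  1.2002]
h=Σ⁻¹𝟙 = [7.7806  10.0137  14.4980  5.9855]
a=μᵀg=0.260881  b=𝟙ᵀg=2.529149  c=𝟙ᵀh=38.277905  D=ac−b²=3.589384
λ₁=(c·0.126−b)/D = (38.277905·0.126−2.529149)/3.589384 = 0.639070
λ₂=(a−b·0.126)/D = (0.260881−2.529149·0.126)/3.589384 = -0.016101
w* = 0.639070·g + -0.016101·h:
  w_0 = 0.639070·0.5605 + -0.016101·7.7806 = 0.2329  (Exxon)
  w_1 = 0.639070·0.5407 + -0.016101·10.0137 = 0.1843  (GE)
  w_2 = 0.639070·0.2277 + -0.016101·14.4980 = -0.0879  (Merck)
  w_3 = 0.639070·1.2002 + -0.016101·5.9855 = 0.6707  (Kellogg)
Σw_i=1.0000  μᵀw=0.1260
σ²=wᵀΣw=λ₁·μ_p+λ₂ = 0.639070·0.126 + -0.016101 = 0.064422 ≈ 0.0644


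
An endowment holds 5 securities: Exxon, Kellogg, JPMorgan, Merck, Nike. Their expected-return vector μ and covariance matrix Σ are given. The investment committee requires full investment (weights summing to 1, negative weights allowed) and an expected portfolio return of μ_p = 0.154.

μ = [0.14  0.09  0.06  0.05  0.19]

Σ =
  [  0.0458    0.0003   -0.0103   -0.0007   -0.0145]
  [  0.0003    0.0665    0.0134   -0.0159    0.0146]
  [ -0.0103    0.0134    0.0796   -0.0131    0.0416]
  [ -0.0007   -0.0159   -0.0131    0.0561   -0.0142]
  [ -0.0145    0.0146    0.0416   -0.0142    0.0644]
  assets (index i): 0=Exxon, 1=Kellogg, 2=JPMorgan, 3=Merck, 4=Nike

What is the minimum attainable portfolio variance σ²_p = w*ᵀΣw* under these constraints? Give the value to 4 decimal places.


g=Σ⁻¹μ = [4.3937  1.0034  -1.0219  2.2226  4.8623]
h=Σ⁻¹𝟙 = [30.3609  15.9567  8.2636  29.7083  19.9590]
a=μᵀg=1.679077  b=𝟙ᵀg=11.460059  c=𝟙ᵀh=104.248430  D=ac−b²=43.708220
λ₁=(c·0.154−b)/D = (104.248430·0.154−11.460059)/43.708220 = 0.105111
λ₂=(a−b·0.154)/D = (1.679077−11.460059·0.154)/43.708220 = -0.001962
w* = 0.105111·g + -0.001962·h:
  w_0 = 0.105111·4.3937 + -0.001962·30.3609 = 0.4022  (Exxon)
  w_1 = 0.105111·1.0034 + -0.001962·15.9567 = 0.0742  (Kellogg)
  w_2 = 0.105111·-1.0219 + -0.001962·8.2636 = -0.1236  (JPMorgan)
  w_3 = 0.105111·2.2226 + -0.001962·29.7083 = 0.1753  (Merck)
  w_4 = 0.105111·4.8623 + -0.001962·19.9590 = 0.4719  (Nike)
Σw_i=1.0000  μᵀw=0.1540
σ²=wᵀΣw=λ₁·μ_p+λ₂ = 0.105111·0.154 + -0.001962 = 0.014225 ≈ 0.0142

0.0142


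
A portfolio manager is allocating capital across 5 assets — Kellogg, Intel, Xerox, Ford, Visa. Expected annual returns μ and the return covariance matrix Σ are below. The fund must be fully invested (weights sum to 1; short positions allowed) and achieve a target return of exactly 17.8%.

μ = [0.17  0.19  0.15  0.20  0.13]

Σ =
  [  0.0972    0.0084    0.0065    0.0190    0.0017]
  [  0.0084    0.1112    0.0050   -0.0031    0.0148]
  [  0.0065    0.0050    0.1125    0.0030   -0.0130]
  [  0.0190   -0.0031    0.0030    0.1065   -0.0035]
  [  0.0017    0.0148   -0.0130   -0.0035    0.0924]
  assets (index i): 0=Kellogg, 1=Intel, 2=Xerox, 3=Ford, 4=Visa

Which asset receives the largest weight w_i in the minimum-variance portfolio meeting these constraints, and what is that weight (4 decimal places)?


Ford (0.3192)

p=Σ⁻¹μ = [1.1774  1.4208  1.3191  1.7184  1.4084]
q=Σ⁻¹𝟙 = [7.2462  6.7704  9.2422  8.4025  11.2233]
a=μᵀp=1.194745  b=𝟙ᵀp=7.044077  c=𝟙ᵀq=42.884540  D=ac−b²=1.617065
λ₁=(c·0.178−b)/D = (42.884540·0.178−7.044077)/1.617065 = 0.364470
λ₂=(a−b·0.178)/D = (1.194745−7.044077·0.178)/1.617065 = -0.036548
w* = 0.364470·p + -0.036548·q:
  w_0 = 0.364470·1.1774 + -0.036548·7.2462 = 0.1643  (Kellogg)
  w_1 = 0.364470·1.4208 + -0.036548·6.7704 = 0.2704  (Intel)
  w_2 = 0.364470·1.3191 + -0.036548·9.2422 = 0.1430  (Xerox)
  w_3 = 0.364470·1.7184 + -0.036548·8.4025 = 0.3192  (Ford)
  w_4 = 0.364470·1.4084 + -0.036548·11.2233 = 0.1031  (Visa)
Σw_i=1.0000  μᵀw=0.1780
σ²=wᵀΣw=λ₁·μ_p+λ₂ = 0.364470·0.178 + -0.036548 = 0.028327 ≈ 0.0283


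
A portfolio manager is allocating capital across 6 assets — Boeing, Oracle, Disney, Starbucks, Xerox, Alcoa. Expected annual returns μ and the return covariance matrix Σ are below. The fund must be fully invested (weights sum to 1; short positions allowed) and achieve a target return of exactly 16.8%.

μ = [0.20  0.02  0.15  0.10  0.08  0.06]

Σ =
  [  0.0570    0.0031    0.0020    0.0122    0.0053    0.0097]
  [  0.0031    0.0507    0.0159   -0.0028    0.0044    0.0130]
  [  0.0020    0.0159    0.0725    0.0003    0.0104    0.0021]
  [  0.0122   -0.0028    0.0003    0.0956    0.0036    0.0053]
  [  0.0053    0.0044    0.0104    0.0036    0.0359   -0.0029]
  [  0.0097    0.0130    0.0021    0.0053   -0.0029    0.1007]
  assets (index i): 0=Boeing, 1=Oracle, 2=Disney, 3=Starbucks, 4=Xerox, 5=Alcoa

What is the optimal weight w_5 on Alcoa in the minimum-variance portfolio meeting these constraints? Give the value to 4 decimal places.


0.0456

g=Σ⁻¹μ = [3.1823  -0.5622  1.9142  0.5524  1.2441  0.3287]
h=Σ⁻¹𝟙 = [11.5419  13.4847  7.0915  8.1279  22.2060  7.1417]
a=μᵀg=1.086841  b=𝟙ᵀg=6.659562  c=𝟙ᵀh=69.593649  D=ac−b²=31.287501
λ₁=(c·0.168−b)/D = (69.593649·0.168−6.659562)/31.287501 = 0.160836
λ₂=(a−b·0.168)/D = (1.086841−6.659562·0.168)/31.287501 = -0.001022
w* = 0.160836·g + -0.001022·h:
  w_0 = 0.160836·3.1823 + -0.001022·11.5419 = 0.5000  (Boeing)
  w_1 = 0.160836·-0.5622 + -0.001022·13.4847 = -0.1042  (Oracle)
  w_2 = 0.160836·1.9142 + -0.001022·7.0915 = 0.3006  (Disney)
  w_3 = 0.160836·0.5524 + -0.001022·8.1279 = 0.0805  (Starbucks)
  w_4 = 0.160836·1.2441 + -0.001022·22.2060 = 0.1774  (Xerox)
  w_5 = 0.160836·0.3287 + -0.001022·7.1417 = 0.0456  (Alcoa)
Σw_i=1.0000  μᵀw=0.1680
σ²=wᵀΣw=λ₁·μ_p+λ₂ = 0.160836·0.168 + -0.001022 = 0.025999 ≈ 0.0260


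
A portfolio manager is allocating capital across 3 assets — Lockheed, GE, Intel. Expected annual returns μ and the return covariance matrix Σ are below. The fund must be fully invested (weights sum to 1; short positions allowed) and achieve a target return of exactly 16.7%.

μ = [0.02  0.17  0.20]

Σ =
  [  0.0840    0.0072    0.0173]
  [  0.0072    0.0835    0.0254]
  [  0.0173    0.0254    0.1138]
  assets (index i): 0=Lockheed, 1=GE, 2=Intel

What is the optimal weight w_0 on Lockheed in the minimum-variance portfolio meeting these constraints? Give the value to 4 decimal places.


x=Σ⁻¹μ = [-0.1943  1.6190  1.4256]
y=Σ⁻¹𝟙 = [10.0294  9.5504  5.1310]
a=μᵀx=0.556475  b=𝟙ᵀx=2.850365  c=𝟙ᵀy=24.710854  D=ac−b²=5.626397
λ₁=(c·0.167−b)/D = (24.710854·0.167−2.850365)/5.626397 = 0.226850
λ₂=(a−b·0.167)/D = (0.556475−2.850365·0.167)/5.626397 = 0.014301
w* = 0.226850·x + 0.014301·y:
  w_0 = 0.226850·-0.1943 + 0.014301·10.0294 = 0.0994  (Lockheed)
  w_1 = 0.226850·1.6190 + 0.014301·9.5504 = 0.5039  (GE)
  w_2 = 0.226850·1.4256 + 0.014301·5.1310 = 0.3968  (Intel)
Σw_i=1.0000  μᵀw=0.1670
σ²=wᵀΣw=λ₁·μ_p+λ₂ = 0.226850·0.167 + 0.014301 = 0.052185 ≈ 0.0522

0.0994


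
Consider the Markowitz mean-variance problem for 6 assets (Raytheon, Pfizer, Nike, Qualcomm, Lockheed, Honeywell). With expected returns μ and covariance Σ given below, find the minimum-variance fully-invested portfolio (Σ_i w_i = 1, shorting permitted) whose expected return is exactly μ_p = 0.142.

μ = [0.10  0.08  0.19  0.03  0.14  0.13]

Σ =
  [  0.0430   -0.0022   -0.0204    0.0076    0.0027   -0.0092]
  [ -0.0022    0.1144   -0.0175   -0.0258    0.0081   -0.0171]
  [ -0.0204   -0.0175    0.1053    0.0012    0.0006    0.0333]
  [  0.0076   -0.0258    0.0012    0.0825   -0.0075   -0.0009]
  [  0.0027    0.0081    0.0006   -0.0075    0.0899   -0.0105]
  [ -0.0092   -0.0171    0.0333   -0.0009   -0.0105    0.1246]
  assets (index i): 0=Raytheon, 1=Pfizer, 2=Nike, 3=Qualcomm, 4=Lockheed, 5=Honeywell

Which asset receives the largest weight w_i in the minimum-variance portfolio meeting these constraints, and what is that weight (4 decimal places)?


g=Σ⁻¹μ = [3.5404  1.2978  2.3830  0.5537  1.4781  0.9745]
h=Σ⁻¹𝟙 = [29.6288  15.5978  14.5883  15.1707  11.1062  9.5007]
a=μᵀg=1.260873  b=𝟙ᵀg=10.227552  c=𝟙ᵀh=95.592438  D=ac−b²=15.927122
λ₁=(c·0.142−b)/D = (95.592438·0.142−10.227552)/15.927122 = 0.210118
λ₂=(a−b·0.142)/D = (1.260873−10.227552·0.142)/15.927122 = -0.012020
w* = 0.210118·g + -0.012020·h:
  w_0 = 0.210118·3.5404 + -0.012020·29.6288 = 0.3878  (Raytheon)
  w_1 = 0.210118·1.2978 + -0.012020·15.5978 = 0.0852  (Pfizer)
  w_2 = 0.210118·2.3830 + -0.012020·14.5883 = 0.3254  (Nike)
  w_3 = 0.210118·0.5537 + -0.012020·15.1707 = -0.0660  (Qualcomm)
  w_4 = 0.210118·1.4781 + -0.012020·11.1062 = 0.1771  (Lockheed)
  w_5 = 0.210118·0.9745 + -0.012020·9.5007 = 0.0906  (Honeywell)
Σw_i=1.0000  μᵀw=0.1420
σ²=wᵀΣw=λ₁·μ_p+λ₂ = 0.210118·0.142 + -0.012020 = 0.017817 ≈ 0.0178

Raytheon (0.3878)


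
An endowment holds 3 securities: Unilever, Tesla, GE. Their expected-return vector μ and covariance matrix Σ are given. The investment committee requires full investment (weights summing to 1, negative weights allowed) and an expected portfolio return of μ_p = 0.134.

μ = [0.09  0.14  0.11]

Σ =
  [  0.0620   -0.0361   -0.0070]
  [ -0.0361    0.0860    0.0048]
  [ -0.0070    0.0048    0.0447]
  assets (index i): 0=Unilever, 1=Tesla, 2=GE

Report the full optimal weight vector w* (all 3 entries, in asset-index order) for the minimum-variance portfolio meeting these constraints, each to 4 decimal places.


p=Σ⁻¹μ = [3.4617  2.9310  2.6882]
q=Σ⁻¹𝟙 = [32.9617  24.0717  24.9483]
a=μᵀp=1.017594  b=𝟙ᵀp=9.080902  c=𝟙ᵀq=81.981687  D=ac−b²=0.961326
λ₁=(c·0.134−b)/D = (81.981687·0.134−9.080902)/0.961326 = 1.981268
λ₂=(a−b·0.134)/D = (1.017594−9.080902·0.134)/0.961326 = -0.207262
w* = 1.981268·p + -0.207262·q:
  w_0 = 1.981268·3.4617 + -0.207262·32.9617 = 0.0269  (Unilever)
  w_1 = 1.981268·2.9310 + -0.207262·24.0717 = 0.8179  (Tesla)
  w_2 = 1.981268·2.6882 + -0.207262·24.9483 = 0.1552  (GE)
Σw_i=1.0000  μᵀw=0.1340
σ²=wᵀΣw=λ₁·μ_p+λ₂ = 1.981268·0.134 + -0.207262 = 0.058228 ≈ 0.0582

0.0269  0.8179  0.1552


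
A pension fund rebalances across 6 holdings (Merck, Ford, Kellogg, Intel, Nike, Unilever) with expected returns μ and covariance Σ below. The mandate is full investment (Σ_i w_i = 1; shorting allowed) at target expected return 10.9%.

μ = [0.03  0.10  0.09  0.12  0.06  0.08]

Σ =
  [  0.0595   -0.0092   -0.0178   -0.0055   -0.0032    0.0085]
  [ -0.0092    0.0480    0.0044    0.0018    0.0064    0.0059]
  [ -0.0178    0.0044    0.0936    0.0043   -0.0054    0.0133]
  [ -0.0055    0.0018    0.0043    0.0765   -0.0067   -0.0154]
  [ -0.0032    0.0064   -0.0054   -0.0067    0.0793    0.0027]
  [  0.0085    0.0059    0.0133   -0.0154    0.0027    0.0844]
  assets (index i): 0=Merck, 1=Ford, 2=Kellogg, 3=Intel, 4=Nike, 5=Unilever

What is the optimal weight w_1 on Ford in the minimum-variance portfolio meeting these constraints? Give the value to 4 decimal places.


0.3687

u=Σ⁻¹μ = [1.1751  1.9396  0.9389  1.7984  0.8345  0.8474]
v=Σ⁻¹𝟙 = [25.1226  20.9214  13.3408  16.5340  13.9576  8.3238]
a=μᵀu=0.647387  b=𝟙ᵀu=7.533930  c=𝟙ᵀv=98.200160  D=ac−b²=6.813460
λ₁=(c·0.109−b)/D = (98.200160·0.109−7.533930)/6.813460 = 0.465239
λ₂=(a−b·0.109)/D = (0.647387−7.533930·0.109)/6.813460 = -0.025510
w* = 0.465239·u + -0.025510·v:
  w_0 = 0.465239·1.1751 + -0.025510·25.1226 = -0.0942  (Merck)
  w_1 = 0.465239·1.9396 + -0.025510·20.9214 = 0.3687  (Ford)
  w_2 = 0.465239·0.9389 + -0.025510·13.3408 = 0.0965  (Kellogg)
  w_3 = 0.465239·1.7984 + -0.025510·16.5340 = 0.4149  (Intel)
  w_4 = 0.465239·0.8345 + -0.025510·13.9576 = 0.0322  (Nike)
  w_5 = 0.465239·0.8474 + -0.025510·8.3238 = 0.1819  (Unilever)
Σw_i=1.0000  μᵀw=0.1090
σ²=wᵀΣw=λ₁·μ_p+λ₂ = 0.465239·0.109 + -0.025510 = 0.025201 ≈ 0.0252


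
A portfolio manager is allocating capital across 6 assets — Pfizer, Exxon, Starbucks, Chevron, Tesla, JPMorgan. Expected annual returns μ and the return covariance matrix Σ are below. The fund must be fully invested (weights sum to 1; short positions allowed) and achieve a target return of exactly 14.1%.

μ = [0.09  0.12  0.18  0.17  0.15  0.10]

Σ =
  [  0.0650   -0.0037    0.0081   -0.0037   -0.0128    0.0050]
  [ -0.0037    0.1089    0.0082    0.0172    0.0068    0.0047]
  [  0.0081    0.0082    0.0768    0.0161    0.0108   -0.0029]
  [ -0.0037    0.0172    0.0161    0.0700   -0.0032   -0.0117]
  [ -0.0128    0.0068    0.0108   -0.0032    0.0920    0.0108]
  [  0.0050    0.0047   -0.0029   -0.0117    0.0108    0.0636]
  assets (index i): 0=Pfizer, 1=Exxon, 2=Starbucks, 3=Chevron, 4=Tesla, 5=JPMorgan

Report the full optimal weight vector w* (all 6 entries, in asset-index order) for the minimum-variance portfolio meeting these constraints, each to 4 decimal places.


p=Σ⁻¹μ = [1.5373  0.4978  1.4749  2.3960  1.5224  1.6642]
q=Σ⁻¹𝟙 = [16.7027  5.5001  6.5149  15.3680  10.7605  15.3007]
a=μᵀp=1.265680  b=𝟙ᵀp=9.092624  c=𝟙ᵀq=70.146762  D=ac−b²=6.107530
λ₁=(c·0.141−b)/D = (70.146762·0.141−9.092624)/6.107530 = 0.130670
λ₂=(a−b·0.141)/D = (1.265680−9.092624·0.141)/6.107530 = -0.002682
w* = 0.130670·p + -0.002682·q:
  w_0 = 0.130670·1.5373 + -0.002682·16.7027 = 0.1561  (Pfizer)
  w_1 = 0.130670·0.4978 + -0.002682·5.5001 = 0.0503  (Exxon)
  w_2 = 0.130670·1.4749 + -0.002682·6.5149 = 0.1753  (Starbucks)
  w_3 = 0.130670·2.3960 + -0.002682·15.3680 = 0.2719  (Chevron)
  w_4 = 0.130670·1.5224 + -0.002682·10.7605 = 0.1701  (Tesla)
  w_5 = 0.130670·1.6642 + -0.002682·15.3007 = 0.1764  (JPMorgan)
Σw_i=1.0000  μᵀw=0.1410
σ²=wᵀΣw=λ₁·μ_p+λ₂ = 0.130670·0.141 + -0.002682 = 0.015742 ≈ 0.0157

0.1561  0.0503  0.1753  0.2719  0.1701  0.1764


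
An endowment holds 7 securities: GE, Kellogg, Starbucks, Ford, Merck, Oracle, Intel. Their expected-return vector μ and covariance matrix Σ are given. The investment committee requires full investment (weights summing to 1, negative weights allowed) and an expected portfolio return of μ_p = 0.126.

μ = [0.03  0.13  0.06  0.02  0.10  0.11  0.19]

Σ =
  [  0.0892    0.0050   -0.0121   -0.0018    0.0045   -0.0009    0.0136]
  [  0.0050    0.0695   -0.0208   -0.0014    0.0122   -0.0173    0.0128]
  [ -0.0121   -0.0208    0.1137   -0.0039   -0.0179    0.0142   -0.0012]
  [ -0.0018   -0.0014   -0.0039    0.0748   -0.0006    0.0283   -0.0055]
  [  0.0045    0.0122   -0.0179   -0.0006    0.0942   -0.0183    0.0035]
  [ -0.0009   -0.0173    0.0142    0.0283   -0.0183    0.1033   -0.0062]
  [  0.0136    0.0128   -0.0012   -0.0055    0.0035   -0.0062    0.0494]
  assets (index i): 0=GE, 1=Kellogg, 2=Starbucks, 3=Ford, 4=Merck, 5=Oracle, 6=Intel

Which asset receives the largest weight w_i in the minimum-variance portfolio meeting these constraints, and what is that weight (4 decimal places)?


p=Σ⁻¹μ = [-0.2416  1.6712  0.8268  -0.0178  1.2024  1.6642  3.6214]
q=Σ⁻¹𝟙 = [9.5585  15.6274  13.8915  11.9659  12.2717  10.3069  15.6560]
a=μᵀp=1.250635  b=𝟙ᵀp=8.726689  c=𝟙ᵀq=89.277848  D=ac−b²=35.498857
λ₁=(c·0.126−b)/D = (89.277848·0.126−8.726689)/35.498857 = 0.071054
λ₂=(a−b·0.126)/D = (1.250635−8.726689·0.126)/35.498857 = 0.004256
w* = 0.071054·p + 0.004256·q:
  w_0 = 0.071054·-0.2416 + 0.004256·9.5585 = 0.0235  (GE)
  w_1 = 0.071054·1.6712 + 0.004256·15.6274 = 0.1852  (Kellogg)
  w_2 = 0.071054·0.8268 + 0.004256·13.8915 = 0.1179  (Starbucks)
  w_3 = 0.071054·-0.0178 + 0.004256·11.9659 = 0.0497  (Ford)
  w_4 = 0.071054·1.2024 + 0.004256·12.2717 = 0.1377  (Merck)
  w_5 = 0.071054·1.6642 + 0.004256·10.3069 = 0.1621  (Oracle)
  w_6 = 0.071054·3.6214 + 0.004256·15.6560 = 0.3239  (Intel)
Σw_i=1.0000  μᵀw=0.1260
σ²=wᵀΣw=λ₁·μ_p+λ₂ = 0.071054·0.126 + 0.004256 = 0.013208 ≈ 0.0132

Intel (0.3239)


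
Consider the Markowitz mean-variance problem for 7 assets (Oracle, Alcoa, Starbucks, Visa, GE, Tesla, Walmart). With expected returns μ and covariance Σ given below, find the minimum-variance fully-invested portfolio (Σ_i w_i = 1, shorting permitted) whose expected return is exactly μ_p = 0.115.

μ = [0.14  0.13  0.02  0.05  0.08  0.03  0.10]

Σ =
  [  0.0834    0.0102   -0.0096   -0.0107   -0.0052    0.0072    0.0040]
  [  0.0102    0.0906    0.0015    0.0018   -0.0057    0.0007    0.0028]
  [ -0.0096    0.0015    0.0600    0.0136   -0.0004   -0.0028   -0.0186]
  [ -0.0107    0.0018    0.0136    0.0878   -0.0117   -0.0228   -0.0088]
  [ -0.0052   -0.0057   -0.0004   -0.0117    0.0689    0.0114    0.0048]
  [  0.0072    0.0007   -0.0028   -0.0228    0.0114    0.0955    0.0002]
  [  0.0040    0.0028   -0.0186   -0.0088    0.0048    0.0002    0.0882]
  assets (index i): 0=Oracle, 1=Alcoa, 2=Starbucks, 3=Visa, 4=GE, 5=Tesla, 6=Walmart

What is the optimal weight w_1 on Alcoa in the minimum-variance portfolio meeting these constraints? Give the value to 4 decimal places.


p=Σ⁻¹μ = [1.7520  1.2572  0.7422  1.0233  1.4487  0.2635  1.1936]
q=Σ⁻¹𝟙 = [14.6015  9.1793  20.4581  16.6171  16.2716  11.8954  15.4440]
a=μᵀp=0.717885  b=𝟙ᵀp=7.680524  c=𝟙ᵀq=104.467016  D=ac−b²=16.004848
λ₁=(c·0.115−b)/D = (104.467016·0.115−7.680524)/16.004848 = 0.270742
λ₂=(a−b·0.115)/D = (0.717885−7.680524·0.115)/16.004848 = -0.010333
w* = 0.270742·p + -0.010333·q:
  w_0 = 0.270742·1.7520 + -0.010333·14.6015 = 0.3235  (Oracle)
  w_1 = 0.270742·1.2572 + -0.010333·9.1793 = 0.2455  (Alcoa)
  w_2 = 0.270742·0.7422 + -0.010333·20.4581 = -0.0104  (Starbucks)
  w_3 = 0.270742·1.0233 + -0.010333·16.6171 = 0.1054  (Visa)
  w_4 = 0.270742·1.4487 + -0.010333·16.2716 = 0.2241  (GE)
  w_5 = 0.270742·0.2635 + -0.010333·11.8954 = -0.0516  (Tesla)
  w_6 = 0.270742·1.1936 + -0.010333·15.4440 = 0.1636  (Walmart)
Σw_i=1.0000  μᵀw=0.1150
σ²=wᵀΣw=λ₁·μ_p+λ₂ = 0.270742·0.115 + -0.010333 = 0.020802 ≈ 0.0208

0.2455


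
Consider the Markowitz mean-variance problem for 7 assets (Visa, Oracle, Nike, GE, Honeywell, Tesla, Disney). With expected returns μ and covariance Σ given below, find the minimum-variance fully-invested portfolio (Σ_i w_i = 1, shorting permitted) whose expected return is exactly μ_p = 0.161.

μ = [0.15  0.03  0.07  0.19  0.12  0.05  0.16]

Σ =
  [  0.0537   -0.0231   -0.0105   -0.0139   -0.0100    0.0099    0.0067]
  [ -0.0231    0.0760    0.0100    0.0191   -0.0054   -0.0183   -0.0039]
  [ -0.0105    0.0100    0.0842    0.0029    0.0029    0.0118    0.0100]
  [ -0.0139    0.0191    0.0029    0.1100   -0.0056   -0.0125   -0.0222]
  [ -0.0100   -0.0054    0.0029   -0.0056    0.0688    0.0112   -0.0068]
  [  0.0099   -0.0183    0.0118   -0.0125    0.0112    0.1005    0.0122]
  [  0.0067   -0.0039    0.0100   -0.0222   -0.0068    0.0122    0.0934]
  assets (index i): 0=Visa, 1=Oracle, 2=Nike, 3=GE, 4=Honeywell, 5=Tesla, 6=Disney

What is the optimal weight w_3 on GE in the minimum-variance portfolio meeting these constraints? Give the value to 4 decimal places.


0.2606

p=Σ⁻¹μ = [4.4609  1.2891  0.7907  2.6323  2.9033  -0.0642  2.2077]
q=Σ⁻¹𝟙 = [35.3141  23.1095  9.8551  13.6588  22.1757  7.2943  11.9915]
a=μᵀp=1.961712  b=𝟙ᵀp=14.219850  c=𝟙ᵀq=123.398857  D=ac−b²=39.868912
λ₁=(c·0.161−b)/D = (123.398857·0.161−14.219850)/39.868912 = 0.141648
λ₂=(a−b·0.161)/D = (1.961712−14.219850·0.161)/39.868912 = -0.008219
w* = 0.141648·p + -0.008219·q:
  w_0 = 0.141648·4.4609 + -0.008219·35.3141 = 0.3416  (Visa)
  w_1 = 0.141648·1.2891 + -0.008219·23.1095 = -0.0073  (Oracle)
  w_2 = 0.141648·0.7907 + -0.008219·9.8551 = 0.0310  (Nike)
  w_3 = 0.141648·2.6323 + -0.008219·13.6588 = 0.2606  (GE)
  w_4 = 0.141648·2.9033 + -0.008219·22.1757 = 0.2290  (Honeywell)
  w_5 = 0.141648·-0.0642 + -0.008219·7.2943 = -0.0690  (Tesla)
  w_6 = 0.141648·2.2077 + -0.008219·11.9915 = 0.2142  (Disney)
Σw_i=1.0000  μᵀw=0.1610
σ²=wᵀΣw=λ₁·μ_p+λ₂ = 0.141648·0.161 + -0.008219 = 0.014586 ≈ 0.0146


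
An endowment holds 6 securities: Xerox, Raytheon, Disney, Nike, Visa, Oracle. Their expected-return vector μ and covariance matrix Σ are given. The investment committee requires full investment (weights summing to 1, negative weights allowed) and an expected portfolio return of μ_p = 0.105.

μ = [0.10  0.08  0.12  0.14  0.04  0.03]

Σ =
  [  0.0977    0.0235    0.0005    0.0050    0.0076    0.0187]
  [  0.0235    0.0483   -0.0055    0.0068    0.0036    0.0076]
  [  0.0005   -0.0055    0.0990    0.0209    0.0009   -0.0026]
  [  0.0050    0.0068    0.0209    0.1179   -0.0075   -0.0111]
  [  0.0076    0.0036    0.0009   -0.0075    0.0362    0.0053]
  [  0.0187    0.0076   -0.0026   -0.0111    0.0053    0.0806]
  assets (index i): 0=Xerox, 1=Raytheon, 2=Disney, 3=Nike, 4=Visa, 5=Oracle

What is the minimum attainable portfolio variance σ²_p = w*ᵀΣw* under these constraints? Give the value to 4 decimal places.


p=Σ⁻¹μ = [0.5405  1.2640  1.0679  0.9884  1.0101  0.2318]
q=Σ⁻¹𝟙 = [1.9326  16.1125  9.2431  8.4242  25.6367  10.2118]
a=μᵀp=0.469049  b=𝟙ᵀp=5.102643  c=𝟙ᵀq=71.560900  D=ac−b²=7.528570
λ₁=(c·0.105−b)/D = (71.560900·0.105−5.102643)/7.528570 = 0.320280
λ₂=(a−b·0.105)/D = (0.469049−5.102643·0.105)/7.528570 = -0.008863
w* = 0.320280·p + -0.008863·q:
  w_0 = 0.320280·0.5405 + -0.008863·1.9326 = 0.1560  (Xerox)
  w_1 = 0.320280·1.2640 + -0.008863·16.1125 = 0.2620  (Raytheon)
  w_2 = 0.320280·1.0679 + -0.008863·9.2431 = 0.2601  (Disney)
  w_3 = 0.320280·0.9884 + -0.008863·8.4242 = 0.2419  (Nike)
  w_4 = 0.320280·1.0101 + -0.008863·25.6367 = 0.0963  (Visa)
  w_5 = 0.320280·0.2318 + -0.008863·10.2118 = -0.0163  (Oracle)
Σw_i=1.0000  μᵀw=0.1050
σ²=wᵀΣw=λ₁·μ_p+λ₂ = 0.320280·0.105 + -0.008863 = 0.024766 ≈ 0.0248

0.0248


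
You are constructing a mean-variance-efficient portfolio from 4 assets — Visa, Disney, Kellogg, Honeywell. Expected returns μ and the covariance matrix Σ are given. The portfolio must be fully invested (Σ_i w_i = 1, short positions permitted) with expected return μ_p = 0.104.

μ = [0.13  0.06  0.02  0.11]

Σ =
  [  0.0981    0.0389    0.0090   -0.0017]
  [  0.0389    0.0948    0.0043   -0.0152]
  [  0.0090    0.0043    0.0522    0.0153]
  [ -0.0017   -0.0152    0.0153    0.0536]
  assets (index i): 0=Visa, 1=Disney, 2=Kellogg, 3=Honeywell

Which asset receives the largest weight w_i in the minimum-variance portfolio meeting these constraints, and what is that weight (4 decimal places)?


Honeywell (0.5566)

p=Σ⁻¹μ = [1.2005  0.5531  -0.5763  2.4117]
q=Σ⁻¹𝟙 = [5.1039  10.8760  11.9622  18.4882]
a=μᵀp=0.443011  b=𝟙ᵀp=3.589018  c=𝟙ᵀq=46.430340  D=ac−b²=7.688100
λ₁=(c·0.104−b)/D = (46.430340·0.104−3.589018)/7.688100 = 0.161254
λ₂=(a−b·0.104)/D = (0.443011−3.589018·0.104)/7.688100 = 0.009073
w* = 0.161254·p + 0.009073·q:
  w_0 = 0.161254·1.2005 + 0.009073·5.1039 = 0.2399  (Visa)
  w_1 = 0.161254·0.5531 + 0.009073·10.8760 = 0.1879  (Disney)
  w_2 = 0.161254·-0.5763 + 0.009073·11.9622 = 0.0156  (Kellogg)
  w_3 = 0.161254·2.4117 + 0.009073·18.4882 = 0.5566  (Honeywell)
Σw_i=1.0000  μᵀw=0.1040
σ²=wᵀΣw=λ₁·μ_p+λ₂ = 0.161254·0.104 + 0.009073 = 0.025843 ≈ 0.0258


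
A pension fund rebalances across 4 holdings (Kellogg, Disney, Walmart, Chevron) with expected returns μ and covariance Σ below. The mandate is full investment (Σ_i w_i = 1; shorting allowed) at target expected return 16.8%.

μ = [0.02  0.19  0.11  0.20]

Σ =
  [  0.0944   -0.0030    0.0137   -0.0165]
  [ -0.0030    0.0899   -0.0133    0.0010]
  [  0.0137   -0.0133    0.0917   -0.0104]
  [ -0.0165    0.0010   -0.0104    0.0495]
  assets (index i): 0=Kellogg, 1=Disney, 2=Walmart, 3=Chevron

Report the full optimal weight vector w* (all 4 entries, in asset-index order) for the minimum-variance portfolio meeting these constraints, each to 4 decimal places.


0.0649  0.2494  0.1980  0.4877

g=Σ⁻¹μ = [0.8215  2.3776  1.9520  4.6763]
h=Σ⁻¹𝟙 = [13.7991  13.3336  13.8907  27.4508]
a=μᵀg=1.618173  b=𝟙ᵀg=9.827511  c=𝟙ᵀh=68.474259  D=ac−b²=14.223195
λ₁=(c·0.168−b)/D = (68.474259·0.168−9.827511)/14.223195 = 0.117847
λ₂=(a−b·0.168)/D = (1.618173−9.827511·0.168)/14.223195 = -0.002310
w* = 0.117847·g + -0.002310·h:
  w_0 = 0.117847·0.8215 + -0.002310·13.7991 = 0.0649  (Kellogg)
  w_1 = 0.117847·2.3776 + -0.002310·13.3336 = 0.2494  (Disney)
  w_2 = 0.117847·1.9520 + -0.002310·13.8907 = 0.1980  (Walmart)
  w_3 = 0.117847·4.6763 + -0.002310·27.4508 = 0.4877  (Chevron)
Σw_i=1.0000  μᵀw=0.1680
σ²=wᵀΣw=λ₁·μ_p+λ₂ = 0.117847·0.168 + -0.002310 = 0.017489 ≈ 0.0175


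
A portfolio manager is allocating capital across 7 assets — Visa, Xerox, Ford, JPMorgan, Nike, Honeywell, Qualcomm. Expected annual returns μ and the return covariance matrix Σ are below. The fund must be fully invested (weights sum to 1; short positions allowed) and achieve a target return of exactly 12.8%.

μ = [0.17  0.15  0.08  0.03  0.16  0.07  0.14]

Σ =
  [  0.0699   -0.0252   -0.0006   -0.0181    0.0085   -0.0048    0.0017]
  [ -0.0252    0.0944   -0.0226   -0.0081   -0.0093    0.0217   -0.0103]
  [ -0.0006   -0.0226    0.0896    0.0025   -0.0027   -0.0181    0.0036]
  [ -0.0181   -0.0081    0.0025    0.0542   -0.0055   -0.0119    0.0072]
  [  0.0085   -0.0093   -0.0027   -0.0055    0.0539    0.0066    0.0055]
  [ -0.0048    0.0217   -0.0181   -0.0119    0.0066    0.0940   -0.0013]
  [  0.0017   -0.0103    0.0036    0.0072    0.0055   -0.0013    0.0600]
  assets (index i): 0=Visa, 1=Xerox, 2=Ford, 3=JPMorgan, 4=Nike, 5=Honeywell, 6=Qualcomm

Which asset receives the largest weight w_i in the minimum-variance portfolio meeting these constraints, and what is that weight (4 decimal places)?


x=Σ⁻¹μ = [4.0782  3.7549  1.9204  2.5370  3.0333  0.5942  2.1775]
y=Σ⁻¹𝟙 = [31.5782  27.2561  19.9583  35.2422  19.8976  13.0527  13.4832]
a=μᵀx=2.318054  b=𝟙ᵀx=18.095579  c=𝟙ᵀy=160.468210  D=ac−b²=44.523983
λ₁=(c·0.128−b)/D = (160.468210·0.128−18.095579)/44.523983 = 0.054900
λ₂=(a−b·0.128)/D = (2.318054−18.095579·0.128)/44.523983 = 0.000041
w* = 0.054900·x + 0.000041·y:
  w_0 = 0.054900·4.0782 + 0.000041·31.5782 = 0.2252  (Visa)
  w_1 = 0.054900·3.7549 + 0.000041·27.2561 = 0.2073  (Xerox)
  w_2 = 0.054900·1.9204 + 0.000041·19.9583 = 0.1062  (Ford)
  w_3 = 0.054900·2.5370 + 0.000041·35.2422 = 0.1407  (JPMorgan)
  w_4 = 0.054900·3.0333 + 0.000041·19.8976 = 0.1673  (Nike)
  w_5 = 0.054900·0.5942 + 0.000041·13.0527 = 0.0332  (Honeywell)
  w_6 = 0.054900·2.1775 + 0.000041·13.4832 = 0.1201  (Qualcomm)
Σw_i=1.0000  μᵀw=0.1280
σ²=wᵀΣw=λ₁·μ_p+λ₂ = 0.054900·0.128 + 0.000041 = 0.007068 ≈ 0.0071

Visa (0.2252)


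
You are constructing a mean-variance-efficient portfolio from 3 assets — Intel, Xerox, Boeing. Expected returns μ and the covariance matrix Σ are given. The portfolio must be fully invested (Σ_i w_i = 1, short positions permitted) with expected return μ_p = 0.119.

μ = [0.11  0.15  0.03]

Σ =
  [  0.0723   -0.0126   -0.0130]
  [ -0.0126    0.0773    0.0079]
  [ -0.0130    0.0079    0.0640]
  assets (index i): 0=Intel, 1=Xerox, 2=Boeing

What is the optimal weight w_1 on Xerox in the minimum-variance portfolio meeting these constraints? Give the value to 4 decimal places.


g=Σ⁻¹μ = [2.0150  2.2070  0.6056]
h=Σ⁻¹𝟙 = [19.5284  14.2979  17.8268]
a=μᵀg=0.570870  b=𝟙ᵀg=4.827607  c=𝟙ᵀh=51.653061  D=ac−b²=6.181383
λ₁=(c·0.119−b)/D = (51.653061·0.119−4.827607)/6.181383 = 0.213400
λ₂=(a−b·0.119)/D = (0.570870−4.827607·0.119)/6.181383 = -0.000585
w* = 0.213400·g + -0.000585·h:
  w_0 = 0.213400·2.0150 + -0.000585·19.5284 = 0.4186  (Intel)
  w_1 = 0.213400·2.2070 + -0.000585·14.2979 = 0.4626  (Xerox)
  w_2 = 0.213400·0.6056 + -0.000585·17.8268 = 0.1188  (Boeing)
Σw_i=1.0000  μᵀw=0.1190
σ²=wᵀΣw=λ₁·μ_p+λ₂ = 0.213400·0.119 + -0.000585 = 0.024810 ≈ 0.0248

0.4626


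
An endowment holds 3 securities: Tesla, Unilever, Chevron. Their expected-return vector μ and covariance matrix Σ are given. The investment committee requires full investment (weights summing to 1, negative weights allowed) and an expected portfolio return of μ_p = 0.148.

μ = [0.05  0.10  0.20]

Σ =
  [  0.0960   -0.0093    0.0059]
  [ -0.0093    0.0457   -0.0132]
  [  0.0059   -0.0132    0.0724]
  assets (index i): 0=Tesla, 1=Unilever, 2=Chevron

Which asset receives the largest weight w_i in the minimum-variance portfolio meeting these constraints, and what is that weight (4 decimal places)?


Chevron (0.5062)

u=Σ⁻¹μ = [0.6346  3.2726  3.3074]
v=Σ⁻¹𝟙 = [12.1663  29.6207  18.2212]
a=μᵀu=1.020470  b=𝟙ᵀu=7.214619  c=𝟙ᵀv=60.008194  D=ac−b²=9.185842
λ₁=(c·0.148−b)/D = (60.008194·0.148−7.214619)/9.185842 = 0.181431
λ₂=(a−b·0.148)/D = (1.020470−7.214619·0.148)/9.185842 = -0.005149
w* = 0.181431·u + -0.005149·v:
  w_0 = 0.181431·0.6346 + -0.005149·12.1663 = 0.0525  (Tesla)
  w_1 = 0.181431·3.2726 + -0.005149·29.6207 = 0.4413  (Unilever)
  w_2 = 0.181431·3.3074 + -0.005149·18.2212 = 0.5062  (Chevron)
Σw_i=1.0000  μᵀw=0.1480
σ²=wᵀΣw=λ₁·μ_p+λ₂ = 0.181431·0.148 + -0.005149 = 0.021703 ≈ 0.0217


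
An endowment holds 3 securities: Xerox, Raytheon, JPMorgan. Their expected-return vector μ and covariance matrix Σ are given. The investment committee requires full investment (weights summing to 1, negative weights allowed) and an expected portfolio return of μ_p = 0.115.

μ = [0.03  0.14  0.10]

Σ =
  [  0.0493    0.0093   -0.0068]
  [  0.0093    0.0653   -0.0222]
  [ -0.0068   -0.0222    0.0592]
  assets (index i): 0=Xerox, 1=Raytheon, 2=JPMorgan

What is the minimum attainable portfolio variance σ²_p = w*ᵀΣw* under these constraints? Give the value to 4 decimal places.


0.0181

p=Σ⁻¹μ = [0.4287  3.0646  2.8877]
q=Σ⁻¹𝟙 = [19.9493  21.7699  27.3471]
a=μᵀp=0.730673  b=𝟙ᵀp=6.380979  c=𝟙ᵀq=69.066317  D=ac−b²=9.747993
λ₁=(c·0.115−b)/D = (69.066317·0.115−6.380979)/9.747993 = 0.160202
λ₂=(a−b·0.115)/D = (0.730673−6.380979·0.115)/9.747993 = -0.000322
w* = 0.160202·p + -0.000322·q:
  w_0 = 0.160202·0.4287 + -0.000322·19.9493 = 0.0623  (Xerox)
  w_1 = 0.160202·3.0646 + -0.000322·21.7699 = 0.4839  (Raytheon)
  w_2 = 0.160202·2.8877 + -0.000322·27.3471 = 0.4538  (JPMorgan)
Σw_i=1.0000  μᵀw=0.1150
σ²=wᵀΣw=λ₁·μ_p+λ₂ = 0.160202·0.115 + -0.000322 = 0.018101 ≈ 0.0181


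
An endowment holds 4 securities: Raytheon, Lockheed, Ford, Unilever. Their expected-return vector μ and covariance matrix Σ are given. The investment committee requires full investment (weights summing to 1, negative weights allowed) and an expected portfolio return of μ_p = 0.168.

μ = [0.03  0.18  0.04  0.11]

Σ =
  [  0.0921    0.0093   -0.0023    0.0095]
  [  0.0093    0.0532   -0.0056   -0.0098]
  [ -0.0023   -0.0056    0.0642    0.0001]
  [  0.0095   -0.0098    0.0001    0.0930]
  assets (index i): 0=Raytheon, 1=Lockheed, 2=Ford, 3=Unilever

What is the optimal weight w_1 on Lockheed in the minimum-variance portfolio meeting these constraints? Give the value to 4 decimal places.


0.7602

p=Σ⁻¹μ = [-0.2012  3.8137  0.9460  1.6042]
q=Σ⁻¹𝟙 = [7.8675  21.5339  17.7175  12.1991]
a=μᵀp=0.894737  b=𝟙ᵀp=6.162727  c=𝟙ᵀq=59.317996  D=ac−b²=15.094823
λ₁=(c·0.168−b)/D = (59.317996·0.168−6.162727)/15.094823 = 0.251921
λ₂=(a−b·0.168)/D = (0.894737−6.162727·0.168)/15.094823 = -0.009315
w* = 0.251921·p + -0.009315·q:
  w_0 = 0.251921·-0.2012 + -0.009315·7.8675 = -0.1240  (Raytheon)
  w_1 = 0.251921·3.8137 + -0.009315·21.5339 = 0.7602  (Lockheed)
  w_2 = 0.251921·0.9460 + -0.009315·17.7175 = 0.0733  (Ford)
  w_3 = 0.251921·1.6042 + -0.009315·12.1991 = 0.2905  (Unilever)
Σw_i=1.0000  μᵀw=0.1680
σ²=wᵀΣw=λ₁·μ_p+λ₂ = 0.251921·0.168 + -0.009315 = 0.033008 ≈ 0.0330
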